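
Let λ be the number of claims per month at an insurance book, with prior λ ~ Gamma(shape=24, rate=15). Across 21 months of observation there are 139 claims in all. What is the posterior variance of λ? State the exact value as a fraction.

Total count 139 over total exposure 21 months.
Gamma(α, β) with Poisson data over total exposure Σt gives posterior Gamma(α+Σx, β+Σt) = Gamma(163, 36).
Posterior variance = α'/β'² = 163/1296.

163/1296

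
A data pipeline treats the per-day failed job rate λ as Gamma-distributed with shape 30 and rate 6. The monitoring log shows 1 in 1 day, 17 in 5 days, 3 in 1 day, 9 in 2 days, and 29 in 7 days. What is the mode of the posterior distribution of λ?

Total count: 1 + 17 + 3 + 9 + 29 = 59.
Total exposure: 1 + 5 + 1 + 2 + 7 = 16 days.
Posterior: α' = 30 + 59 = 89, β' = 6 + 16 = 22.
Posterior mode = (α'−1)/β' = 88/22 = 4.

4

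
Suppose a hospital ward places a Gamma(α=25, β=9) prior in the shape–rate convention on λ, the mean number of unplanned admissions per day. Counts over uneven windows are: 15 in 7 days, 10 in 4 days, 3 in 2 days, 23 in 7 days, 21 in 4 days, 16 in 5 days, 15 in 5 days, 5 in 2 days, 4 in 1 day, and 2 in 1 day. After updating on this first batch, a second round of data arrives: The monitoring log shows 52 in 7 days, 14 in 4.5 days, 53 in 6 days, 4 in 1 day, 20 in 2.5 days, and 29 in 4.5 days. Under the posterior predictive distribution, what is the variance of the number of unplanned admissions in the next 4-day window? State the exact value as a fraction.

Total count: 15 + 10 + 3 + 23 + 21 + 16 + 15 + 5 + 4 + 2 = 114.
Total exposure: 7 + 4 + 2 + 7 + 4 + 5 + 5 + 2 + 1 + 1 = 38 days.
After the first batch: Gamma(25 + 114, 9 + 38) = Gamma(139, 47).
Total count: 52 + 14 + 53 + 4 + 20 + 29 = 172.
Total exposure: 7 + 4.5 + 6 + 1 + 2.5 + 4.5 = 25.5 days.
After the second batch: Gamma(139 + 172, 47 + 25.5) = Gamma(311, 145/2).
The posterior predictive for a window of length T is Negative Binomial with variance T·α'·(β'+T)/β'² = 4·311·(153/2)/(21025/4) = 380664/21025.

380664/21025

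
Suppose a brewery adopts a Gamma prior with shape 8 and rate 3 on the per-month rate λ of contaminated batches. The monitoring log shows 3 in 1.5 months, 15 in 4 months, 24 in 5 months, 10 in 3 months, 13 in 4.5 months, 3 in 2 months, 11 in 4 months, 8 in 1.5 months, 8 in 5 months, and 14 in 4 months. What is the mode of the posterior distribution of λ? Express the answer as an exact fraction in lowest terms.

232/75

Total count: 3 + 15 + 24 + 10 + 13 + 3 + 11 + 8 + 8 + 14 = 109.
Total exposure: 1.5 + 4 + 5 + 3 + 4.5 + 2 + 4 + 1.5 + 5 + 4 = 34.5 months.
Conjugate update: add total count to the shape and total exposure to the rate, giving Gamma(117, 75/2).
Posterior mode = (α'−1)/β' = 116/(75/2) = 232/75.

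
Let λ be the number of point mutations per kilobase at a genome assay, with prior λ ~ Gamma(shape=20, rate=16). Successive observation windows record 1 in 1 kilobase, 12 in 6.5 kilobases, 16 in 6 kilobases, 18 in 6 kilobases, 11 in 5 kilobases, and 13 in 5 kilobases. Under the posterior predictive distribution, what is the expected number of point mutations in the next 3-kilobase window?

Total count: 1 + 12 + 16 + 18 + 11 + 13 = 71.
Total exposure: 1 + 6.5 + 6 + 6 + 5 + 5 = 29.5 kilobases.
Gamma(α, β) with Poisson data over total exposure Σt gives posterior Gamma(α+Σx, β+Σt) = Gamma(91, 91/2).
Predictive mean over a 3-kilobase window = T·E[λ|data] = 3·91/(91/2) = 6.

6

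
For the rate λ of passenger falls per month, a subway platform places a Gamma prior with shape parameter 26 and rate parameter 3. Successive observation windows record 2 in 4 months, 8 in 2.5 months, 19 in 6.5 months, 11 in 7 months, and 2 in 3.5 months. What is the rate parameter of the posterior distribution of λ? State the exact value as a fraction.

53/2

Total count: 2 + 8 + 19 + 11 + 2 = 42.
Total exposure: 4 + 2.5 + 6.5 + 7 + 3.5 = 23.5 months.
Gamma(α, β) with Poisson data over total exposure Σt gives posterior Gamma(α+Σx, β+Σt) = Gamma(68, 53/2).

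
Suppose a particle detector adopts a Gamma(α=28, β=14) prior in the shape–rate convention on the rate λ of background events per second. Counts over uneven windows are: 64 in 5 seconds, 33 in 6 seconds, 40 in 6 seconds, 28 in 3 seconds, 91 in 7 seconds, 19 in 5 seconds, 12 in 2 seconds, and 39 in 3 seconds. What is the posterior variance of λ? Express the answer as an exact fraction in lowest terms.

118/867

Total count: 64 + 33 + 40 + 28 + 91 + 19 + 12 + 39 = 326.
Total exposure: 5 + 6 + 6 + 3 + 7 + 5 + 2 + 3 = 37 seconds.
By Gamma–Poisson conjugacy, the posterior is Gamma(α + Σx, β + Σt) = Gamma(28 + 326, 14 + 37) = Gamma(354, 51).
Posterior variance = α'/β'² = 354/2601 = 118/867.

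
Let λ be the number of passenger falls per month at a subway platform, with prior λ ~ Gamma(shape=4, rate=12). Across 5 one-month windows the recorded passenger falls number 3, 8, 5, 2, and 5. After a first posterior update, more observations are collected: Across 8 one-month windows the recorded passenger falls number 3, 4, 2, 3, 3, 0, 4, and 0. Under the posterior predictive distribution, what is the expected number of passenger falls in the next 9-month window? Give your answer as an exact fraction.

Total count: 3 + 8 + 5 + 2 + 5 = 23.
Total exposure: 5 months.
After the first batch: Gamma(4 + 23, 12 + 5) = Gamma(27, 17).
Total count: 3 + 4 + 2 + 3 + 3 + 0 + 4 + 0 = 19.
Total exposure: 8 months.
After the second batch: Gamma(27 + 19, 17 + 8) = Gamma(46, 25).
Predictive mean over a 9-month window = T·E[λ|data] = 9·46/25 = 414/25.

414/25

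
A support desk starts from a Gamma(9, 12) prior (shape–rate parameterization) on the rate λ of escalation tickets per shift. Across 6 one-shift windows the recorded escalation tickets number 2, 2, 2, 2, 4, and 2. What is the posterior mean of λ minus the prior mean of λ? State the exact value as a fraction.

Total count: 2 + 2 + 2 + 2 + 4 + 2 = 14.
Total exposure: 6 shifts.
Conjugate update: add total count to the shape and total exposure to the rate, giving Gamma(23, 18).
Posterior mean = 23/18 = 23/18; prior mean = 9/12 = 3/4. Difference = 23/18 − 3/4 = 19/36.

19/36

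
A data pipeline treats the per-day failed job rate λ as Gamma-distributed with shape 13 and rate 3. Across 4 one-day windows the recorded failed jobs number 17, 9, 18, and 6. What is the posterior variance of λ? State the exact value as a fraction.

9/7

Total count: 17 + 9 + 18 + 6 = 50.
Total exposure: 4 days.
The Gamma prior is conjugate for the Poisson rate, so λ | data ~ Gamma(13+50, 3+4) = Gamma(63, 7).
Posterior variance = α'/β'² = 63/49 = 9/7.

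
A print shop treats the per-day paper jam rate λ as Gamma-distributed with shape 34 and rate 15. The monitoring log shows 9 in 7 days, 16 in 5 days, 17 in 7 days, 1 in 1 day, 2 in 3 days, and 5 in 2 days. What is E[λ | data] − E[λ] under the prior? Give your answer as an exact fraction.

Total count: 9 + 16 + 17 + 1 + 2 + 5 = 50.
Total exposure: 7 + 5 + 7 + 1 + 3 + 2 = 25 days.
Conjugate update: add total count to the shape and total exposure to the rate, giving Gamma(84, 40).
Posterior mean = 84/40 = 21/10; prior mean = 34/15 = 34/15. Difference = 21/10 − 34/15 = -1/6.

-1/6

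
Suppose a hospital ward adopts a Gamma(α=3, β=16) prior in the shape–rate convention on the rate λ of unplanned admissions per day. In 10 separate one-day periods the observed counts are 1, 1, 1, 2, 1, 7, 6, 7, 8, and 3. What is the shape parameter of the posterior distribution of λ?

Total count: 1 + 1 + 1 + 2 + 1 + 7 + 6 + 7 + 8 + 3 = 37.
Total exposure: 10 days.
Gamma(α, β) with Poisson data over total exposure Σt gives posterior Gamma(α+Σx, β+Σt) = Gamma(40, 26).

40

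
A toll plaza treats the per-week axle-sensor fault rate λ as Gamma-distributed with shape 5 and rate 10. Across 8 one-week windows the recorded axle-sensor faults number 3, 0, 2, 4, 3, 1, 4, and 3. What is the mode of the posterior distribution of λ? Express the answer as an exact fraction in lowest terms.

4/3

Total count: 3 + 0 + 2 + 4 + 3 + 1 + 4 + 3 = 20.
Total exposure: 8 weeks.
The Gamma prior is conjugate for the Poisson rate, so λ | data ~ Gamma(5+20, 10+8) = Gamma(25, 18).
Posterior mode = (α'−1)/β' = 24/18 = 4/3.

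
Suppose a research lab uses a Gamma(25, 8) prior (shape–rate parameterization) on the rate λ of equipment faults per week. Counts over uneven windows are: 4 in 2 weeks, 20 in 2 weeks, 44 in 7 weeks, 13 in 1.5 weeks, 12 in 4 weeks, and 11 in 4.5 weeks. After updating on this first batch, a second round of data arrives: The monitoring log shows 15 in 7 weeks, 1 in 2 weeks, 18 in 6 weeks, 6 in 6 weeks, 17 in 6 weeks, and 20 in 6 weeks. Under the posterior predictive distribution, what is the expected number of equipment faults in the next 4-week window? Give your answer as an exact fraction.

412/31

Total count: 4 + 20 + 44 + 13 + 12 + 11 = 104.
Total exposure: 2 + 2 + 7 + 1.5 + 4 + 4.5 = 21 weeks.
After the first batch: Gamma(25 + 104, 8 + 21) = Gamma(129, 29).
Total count: 15 + 1 + 18 + 6 + 17 + 20 = 77.
Total exposure: 7 + 2 + 6 + 6 + 6 + 6 = 33 weeks.
After the second batch: Gamma(129 + 77, 29 + 33) = Gamma(206, 62).
Predictive mean over a 4-week window = T·E[λ|data] = 4·206/62 = 412/31.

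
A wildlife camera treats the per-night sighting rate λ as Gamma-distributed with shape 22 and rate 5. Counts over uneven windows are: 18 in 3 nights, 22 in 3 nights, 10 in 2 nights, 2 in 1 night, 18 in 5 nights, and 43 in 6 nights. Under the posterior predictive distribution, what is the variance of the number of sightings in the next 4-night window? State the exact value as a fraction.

3132/125

Total count: 18 + 22 + 10 + 2 + 18 + 43 = 113.
Total exposure: 3 + 3 + 2 + 1 + 5 + 6 = 20 nights.
Conjugate update: add total count to the shape and total exposure to the rate, giving Gamma(135, 25).
The posterior predictive for a window of length T is Negative Binomial with variance T·α'·(β'+T)/β'² = 4·135·29/625 = 3132/125.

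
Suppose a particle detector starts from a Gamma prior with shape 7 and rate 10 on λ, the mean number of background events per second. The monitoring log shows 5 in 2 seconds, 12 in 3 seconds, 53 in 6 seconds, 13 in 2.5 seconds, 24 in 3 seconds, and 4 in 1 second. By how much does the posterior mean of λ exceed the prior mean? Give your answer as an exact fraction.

79/22

Total count: 5 + 12 + 53 + 13 + 24 + 4 = 111.
Total exposure: 2 + 3 + 6 + 2.5 + 3 + 1 = 17.5 seconds.
The Gamma prior is conjugate for the Poisson rate, so λ | data ~ Gamma(7+111, 10+17.5) = Gamma(118, 55/2).
Posterior mean = 118/(55/2) = 236/55; prior mean = 7/10 = 7/10. Difference = 236/55 − 7/10 = 79/22.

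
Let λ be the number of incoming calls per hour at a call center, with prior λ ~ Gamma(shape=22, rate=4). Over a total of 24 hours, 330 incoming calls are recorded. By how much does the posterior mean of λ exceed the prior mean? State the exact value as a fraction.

99/14

Total count 330 over total exposure 24 hours.
Conjugate update: add total count to the shape and total exposure to the rate, giving Gamma(352, 28).
Posterior mean = 352/28 = 88/7; prior mean = 22/4 = 11/2. Difference = 88/7 − 11/2 = 99/14.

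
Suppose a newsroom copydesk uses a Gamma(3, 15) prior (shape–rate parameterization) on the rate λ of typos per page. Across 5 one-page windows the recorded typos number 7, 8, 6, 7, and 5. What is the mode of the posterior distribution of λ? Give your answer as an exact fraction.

Total count: 7 + 8 + 6 + 7 + 5 = 33.
Total exposure: 5 pages.
Gamma(α, β) with Poisson data over total exposure Σt gives posterior Gamma(α+Σx, β+Σt) = Gamma(36, 20).
Posterior mode = (α'−1)/β' = 35/20 = 7/4.

7/4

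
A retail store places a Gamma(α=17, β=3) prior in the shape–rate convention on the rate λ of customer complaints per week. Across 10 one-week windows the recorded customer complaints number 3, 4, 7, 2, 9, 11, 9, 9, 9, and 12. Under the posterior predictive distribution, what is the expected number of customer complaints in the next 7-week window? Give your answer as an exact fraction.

644/13

Total count: 3 + 4 + 7 + 2 + 9 + 11 + 9 + 9 + 9 + 12 = 75.
Total exposure: 10 weeks.
Posterior: α' = 17 + 75 = 92, β' = 3 + 10 = 13.
Predictive mean over a 7-week window = T·E[λ|data] = 7·92/13 = 644/13.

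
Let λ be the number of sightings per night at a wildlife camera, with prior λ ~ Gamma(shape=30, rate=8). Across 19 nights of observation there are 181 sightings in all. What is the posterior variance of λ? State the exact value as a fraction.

Total count 181 over total exposure 19 nights.
The Gamma prior is conjugate for the Poisson rate, so λ | data ~ Gamma(30+181, 8+19) = Gamma(211, 27).
Posterior variance = α'/β'² = 211/729.

211/729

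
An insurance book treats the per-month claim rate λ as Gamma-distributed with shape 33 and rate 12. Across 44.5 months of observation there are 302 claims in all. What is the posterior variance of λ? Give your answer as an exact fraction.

1340/12769

Total count 302 over total exposure 44.5 months.
Gamma(α, β) with Poisson data over total exposure Σt gives posterior Gamma(α+Σx, β+Σt) = Gamma(335, 113/2).
Posterior variance = α'/β'² = 335/(12769/4) = 1340/12769.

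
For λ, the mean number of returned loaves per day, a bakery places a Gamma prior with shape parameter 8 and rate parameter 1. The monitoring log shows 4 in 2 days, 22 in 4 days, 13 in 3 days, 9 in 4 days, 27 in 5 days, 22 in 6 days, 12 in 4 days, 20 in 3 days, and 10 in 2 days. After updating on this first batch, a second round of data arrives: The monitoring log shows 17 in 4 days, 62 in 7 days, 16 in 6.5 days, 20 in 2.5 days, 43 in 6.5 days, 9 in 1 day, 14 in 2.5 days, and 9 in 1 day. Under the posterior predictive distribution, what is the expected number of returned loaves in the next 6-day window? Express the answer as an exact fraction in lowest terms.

Total count: 4 + 22 + 13 + 9 + 27 + 22 + 12 + 20 + 10 = 139.
Total exposure: 2 + 4 + 3 + 4 + 5 + 6 + 4 + 3 + 2 = 33 days.
After the first batch: Gamma(8 + 139, 1 + 33) = Gamma(147, 34).
Total count: 17 + 62 + 16 + 20 + 43 + 9 + 14 + 9 = 190.
Total exposure: 4 + 7 + 6.5 + 2.5 + 6.5 + 1 + 2.5 + 1 = 31 days.
After the second batch: Gamma(147 + 190, 34 + 31) = Gamma(337, 65).
Predictive mean over a 6-day window = T·E[λ|data] = 6·337/65 = 2022/65.

2022/65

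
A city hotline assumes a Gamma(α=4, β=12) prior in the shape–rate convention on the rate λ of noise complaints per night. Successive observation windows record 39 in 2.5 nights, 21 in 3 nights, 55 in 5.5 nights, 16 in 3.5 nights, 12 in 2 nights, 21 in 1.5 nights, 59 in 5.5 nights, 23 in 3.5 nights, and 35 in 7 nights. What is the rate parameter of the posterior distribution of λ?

Total count: 39 + 21 + 55 + 16 + 12 + 21 + 59 + 23 + 35 = 281.
Total exposure: 2.5 + 3 + 5.5 + 3.5 + 2 + 1.5 + 5.5 + 3.5 + 7 = 34 nights.
By Gamma–Poisson conjugacy, the posterior is Gamma(α + Σx, β + Σt) = Gamma(4 + 281, 12 + 34) = Gamma(285, 46).

46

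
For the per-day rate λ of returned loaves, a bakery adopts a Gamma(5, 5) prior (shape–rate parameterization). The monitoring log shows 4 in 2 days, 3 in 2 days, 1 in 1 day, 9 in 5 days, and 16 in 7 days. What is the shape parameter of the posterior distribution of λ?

Total count: 4 + 3 + 1 + 9 + 16 = 33.
Total exposure: 2 + 2 + 1 + 5 + 7 = 17 days.
By Gamma–Poisson conjugacy, the posterior is Gamma(α + Σx, β + Σt) = Gamma(5 + 33, 5 + 17) = Gamma(38, 22).

38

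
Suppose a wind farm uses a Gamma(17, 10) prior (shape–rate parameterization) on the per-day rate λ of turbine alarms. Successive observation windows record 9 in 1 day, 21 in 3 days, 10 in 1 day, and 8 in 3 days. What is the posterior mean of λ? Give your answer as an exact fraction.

65/18

Total count: 9 + 21 + 10 + 8 = 48.
Total exposure: 1 + 3 + 1 + 3 = 8 days.
Conjugate update: add total count to the shape and total exposure to the rate, giving Gamma(65, 18).
Posterior mean = α'/β' = 65/18.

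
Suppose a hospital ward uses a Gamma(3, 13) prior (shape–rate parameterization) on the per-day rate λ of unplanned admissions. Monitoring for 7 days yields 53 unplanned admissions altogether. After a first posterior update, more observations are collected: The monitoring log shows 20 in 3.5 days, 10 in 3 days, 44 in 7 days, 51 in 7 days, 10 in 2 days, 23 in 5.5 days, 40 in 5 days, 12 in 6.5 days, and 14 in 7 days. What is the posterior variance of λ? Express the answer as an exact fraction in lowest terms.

Total count 53 over total exposure 7 days.
After the first batch: Gamma(3 + 53, 13 + 7) = Gamma(56, 20).
Total count: 20 + 10 + 44 + 51 + 10 + 23 + 40 + 12 + 14 = 224.
Total exposure: 3.5 + 3 + 7 + 7 + 2 + 5.5 + 5 + 6.5 + 7 = 46.5 days.
After the second batch: Gamma(56 + 224, 20 + 46.5) = Gamma(280, 133/2).
Posterior variance = α'/β'² = 280/(17689/4) = 160/2527.

160/2527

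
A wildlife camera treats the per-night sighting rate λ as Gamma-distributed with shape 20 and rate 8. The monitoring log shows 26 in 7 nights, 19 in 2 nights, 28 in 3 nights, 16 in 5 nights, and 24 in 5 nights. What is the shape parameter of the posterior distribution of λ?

Total count: 26 + 19 + 28 + 16 + 24 = 113.
Total exposure: 7 + 2 + 3 + 5 + 5 = 22 nights.
Conjugate update: add total count to the shape and total exposure to the rate, giving Gamma(133, 30).

133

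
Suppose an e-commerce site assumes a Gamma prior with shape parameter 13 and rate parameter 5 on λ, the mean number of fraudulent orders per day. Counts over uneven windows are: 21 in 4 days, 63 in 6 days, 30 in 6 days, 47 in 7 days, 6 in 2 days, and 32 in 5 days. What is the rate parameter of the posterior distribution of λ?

35

Total count: 21 + 63 + 30 + 47 + 6 + 32 = 199.
Total exposure: 4 + 6 + 6 + 7 + 2 + 5 = 30 days.
Conjugate update: add total count to the shape and total exposure to the rate, giving Gamma(212, 35).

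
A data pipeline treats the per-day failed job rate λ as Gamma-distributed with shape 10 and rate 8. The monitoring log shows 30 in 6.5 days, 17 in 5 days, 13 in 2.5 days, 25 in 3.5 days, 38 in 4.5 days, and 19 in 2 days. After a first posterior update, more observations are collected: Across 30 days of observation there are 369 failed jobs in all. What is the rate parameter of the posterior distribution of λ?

62

Total count: 30 + 17 + 13 + 25 + 38 + 19 = 142.
Total exposure: 6.5 + 5 + 2.5 + 3.5 + 4.5 + 2 = 24 days.
After the first batch: Gamma(10 + 142, 8 + 24) = Gamma(152, 32).
Total count 369 over total exposure 30 days.
After the second batch: Gamma(152 + 369, 32 + 30) = Gamma(521, 62).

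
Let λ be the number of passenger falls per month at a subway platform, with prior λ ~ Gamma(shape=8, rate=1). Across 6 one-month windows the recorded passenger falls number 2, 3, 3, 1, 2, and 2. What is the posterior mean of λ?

3

Total count: 2 + 3 + 3 + 1 + 2 + 2 = 13.
Total exposure: 6 months.
By Gamma–Poisson conjugacy, the posterior is Gamma(α + Σx, β + Σt) = Gamma(8 + 13, 1 + 6) = Gamma(21, 7).
Posterior mean = α'/β' = 21/7 = 3.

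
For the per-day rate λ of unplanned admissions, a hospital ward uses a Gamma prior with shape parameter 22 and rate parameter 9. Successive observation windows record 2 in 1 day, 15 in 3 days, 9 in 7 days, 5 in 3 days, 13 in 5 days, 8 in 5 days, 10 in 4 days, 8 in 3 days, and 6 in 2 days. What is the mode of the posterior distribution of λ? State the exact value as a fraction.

Total count: 2 + 15 + 9 + 5 + 13 + 8 + 10 + 8 + 6 = 76.
Total exposure: 1 + 3 + 7 + 3 + 5 + 5 + 4 + 3 + 2 = 33 days.
By Gamma–Poisson conjugacy, the posterior is Gamma(α + Σx, β + Σt) = Gamma(22 + 76, 9 + 33) = Gamma(98, 42).
Posterior mode = (α'−1)/β' = 97/42.

97/42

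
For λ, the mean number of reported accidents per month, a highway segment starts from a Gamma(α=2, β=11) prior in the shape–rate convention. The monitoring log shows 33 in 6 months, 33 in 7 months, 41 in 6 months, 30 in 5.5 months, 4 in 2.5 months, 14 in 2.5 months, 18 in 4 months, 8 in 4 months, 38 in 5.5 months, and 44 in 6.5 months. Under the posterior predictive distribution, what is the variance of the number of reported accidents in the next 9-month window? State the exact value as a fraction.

Total count: 33 + 33 + 41 + 30 + 4 + 14 + 18 + 8 + 38 + 44 = 263.
Total exposure: 6 + 7 + 6 + 5.5 + 2.5 + 2.5 + 4 + 4 + 5.5 + 6.5 = 49.5 months.
Gamma(α, β) with Poisson data over total exposure Σt gives posterior Gamma(α+Σx, β+Σt) = Gamma(265, 121/2).
The posterior predictive for a window of length T is Negative Binomial with variance T·α'·(β'+T)/β'² = 9·265·(139/2)/(14641/4) = 663030/14641.

663030/14641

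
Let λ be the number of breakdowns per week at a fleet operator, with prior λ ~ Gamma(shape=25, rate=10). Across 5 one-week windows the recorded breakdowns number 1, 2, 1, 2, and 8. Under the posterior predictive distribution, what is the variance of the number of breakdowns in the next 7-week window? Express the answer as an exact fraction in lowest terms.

Total count: 1 + 2 + 1 + 2 + 8 = 14.
Total exposure: 5 weeks.
Gamma(α, β) with Poisson data over total exposure Σt gives posterior Gamma(α+Σx, β+Σt) = Gamma(39, 15).
The posterior predictive for a window of length T is Negative Binomial with variance T·α'·(β'+T)/β'² = 7·39·22/225 = 2002/75.

2002/75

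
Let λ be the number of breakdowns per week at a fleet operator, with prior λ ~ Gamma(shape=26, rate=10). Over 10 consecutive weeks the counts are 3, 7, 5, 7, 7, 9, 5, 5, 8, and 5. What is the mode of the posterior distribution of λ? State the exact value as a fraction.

43/10

Total count: 3 + 7 + 5 + 7 + 7 + 9 + 5 + 5 + 8 + 5 = 61.
Total exposure: 10 weeks.
Posterior: α' = 26 + 61 = 87, β' = 10 + 10 = 20.
Posterior mode = (α'−1)/β' = 86/20 = 43/10.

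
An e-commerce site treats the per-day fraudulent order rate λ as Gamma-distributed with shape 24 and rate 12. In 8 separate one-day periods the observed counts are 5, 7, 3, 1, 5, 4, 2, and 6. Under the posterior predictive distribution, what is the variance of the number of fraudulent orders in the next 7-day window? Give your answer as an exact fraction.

Total count: 5 + 7 + 3 + 1 + 5 + 4 + 2 + 6 = 33.
Total exposure: 8 days.
Gamma(α, β) with Poisson data over total exposure Σt gives posterior Gamma(α+Σx, β+Σt) = Gamma(57, 20).
The posterior predictive for a window of length T is Negative Binomial with variance T·α'·(β'+T)/β'² = 7·57·27/400 = 10773/400.

10773/400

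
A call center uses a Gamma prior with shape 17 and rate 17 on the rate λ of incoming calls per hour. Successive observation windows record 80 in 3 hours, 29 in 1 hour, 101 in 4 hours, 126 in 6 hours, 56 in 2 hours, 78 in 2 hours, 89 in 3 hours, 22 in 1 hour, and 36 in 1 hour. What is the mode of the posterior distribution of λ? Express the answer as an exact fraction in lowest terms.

Total count: 80 + 29 + 101 + 126 + 56 + 78 + 89 + 22 + 36 = 617.
Total exposure: 3 + 1 + 4 + 6 + 2 + 2 + 3 + 1 + 1 = 23 hours.
The Gamma prior is conjugate for the Poisson rate, so λ | data ~ Gamma(17+617, 17+23) = Gamma(634, 40).
Posterior mode = (α'−1)/β' = 633/40.

633/40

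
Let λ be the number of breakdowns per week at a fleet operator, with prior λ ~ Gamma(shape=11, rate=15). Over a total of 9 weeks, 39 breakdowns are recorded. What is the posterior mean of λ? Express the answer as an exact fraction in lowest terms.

25/12

Total count 39 over total exposure 9 weeks.
By Gamma–Poisson conjugacy, the posterior is Gamma(α + Σx, β + Σt) = Gamma(11 + 39, 15 + 9) = Gamma(50, 24).
Posterior mean = α'/β' = 50/24 = 25/12.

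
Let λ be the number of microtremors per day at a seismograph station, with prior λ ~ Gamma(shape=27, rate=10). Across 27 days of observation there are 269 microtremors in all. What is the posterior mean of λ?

Total count 269 over total exposure 27 days.
Posterior: α' = 27 + 269 = 296, β' = 10 + 27 = 37.
Posterior mean = α'/β' = 296/37 = 8.

8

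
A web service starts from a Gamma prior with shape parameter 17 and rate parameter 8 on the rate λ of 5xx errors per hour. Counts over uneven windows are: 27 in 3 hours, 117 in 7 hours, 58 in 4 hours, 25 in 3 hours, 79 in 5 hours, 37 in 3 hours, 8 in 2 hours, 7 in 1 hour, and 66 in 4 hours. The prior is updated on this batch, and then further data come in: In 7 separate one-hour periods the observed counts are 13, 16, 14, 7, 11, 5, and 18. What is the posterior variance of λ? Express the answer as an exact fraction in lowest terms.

525/2209

Total count: 27 + 117 + 58 + 25 + 79 + 37 + 8 + 7 + 66 = 424.
Total exposure: 3 + 7 + 4 + 3 + 5 + 3 + 2 + 1 + 4 = 32 hours.
After the first batch: Gamma(17 + 424, 8 + 32) = Gamma(441, 40).
Total count: 13 + 16 + 14 + 7 + 11 + 5 + 18 = 84.
Total exposure: 7 hours.
After the second batch: Gamma(441 + 84, 40 + 7) = Gamma(525, 47).
Posterior variance = α'/β'² = 525/2209.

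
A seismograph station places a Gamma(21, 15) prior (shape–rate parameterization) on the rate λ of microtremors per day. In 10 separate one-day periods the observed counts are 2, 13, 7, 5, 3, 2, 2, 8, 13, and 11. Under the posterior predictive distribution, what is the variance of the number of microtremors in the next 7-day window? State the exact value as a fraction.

19488/625

Total count: 2 + 13 + 7 + 5 + 3 + 2 + 2 + 8 + 13 + 11 = 66.
Total exposure: 10 days.
Gamma(α, β) with Poisson data over total exposure Σt gives posterior Gamma(α+Σx, β+Σt) = Gamma(87, 25).
The posterior predictive for a window of length T is Negative Binomial with variance T·α'·(β'+T)/β'² = 7·87·32/625 = 19488/625.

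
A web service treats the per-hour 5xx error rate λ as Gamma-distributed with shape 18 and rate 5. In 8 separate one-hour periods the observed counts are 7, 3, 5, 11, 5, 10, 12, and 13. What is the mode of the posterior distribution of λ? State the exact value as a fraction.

Total count: 7 + 3 + 5 + 11 + 5 + 10 + 12 + 13 = 66.
Total exposure: 8 hours.
By Gamma–Poisson conjugacy, the posterior is Gamma(α + Σx, β + Σt) = Gamma(18 + 66, 5 + 8) = Gamma(84, 13).
Posterior mode = (α'−1)/β' = 83/13.

83/13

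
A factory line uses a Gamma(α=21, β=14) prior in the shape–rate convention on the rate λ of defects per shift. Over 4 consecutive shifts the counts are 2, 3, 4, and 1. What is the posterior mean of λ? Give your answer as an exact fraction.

31/18

Total count: 2 + 3 + 4 + 1 = 10.
Total exposure: 4 shifts.
Conjugate update: add total count to the shape and total exposure to the rate, giving Gamma(31, 18).
Posterior mean = α'/β' = 31/18.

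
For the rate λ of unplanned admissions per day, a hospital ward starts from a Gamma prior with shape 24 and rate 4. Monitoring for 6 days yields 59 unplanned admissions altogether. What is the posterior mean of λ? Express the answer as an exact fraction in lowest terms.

Total count 59 over total exposure 6 days.
By Gamma–Poisson conjugacy, the posterior is Gamma(α + Σx, β + Σt) = Gamma(24 + 59, 4 + 6) = Gamma(83, 10).
Posterior mean = α'/β' = 83/10.

83/10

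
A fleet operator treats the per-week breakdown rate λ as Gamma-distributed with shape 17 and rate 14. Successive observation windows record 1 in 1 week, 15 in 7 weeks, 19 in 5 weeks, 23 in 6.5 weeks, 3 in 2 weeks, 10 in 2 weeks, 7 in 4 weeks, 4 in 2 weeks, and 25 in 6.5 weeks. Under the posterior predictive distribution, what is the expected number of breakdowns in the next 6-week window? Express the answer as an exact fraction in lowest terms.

Total count: 1 + 15 + 19 + 23 + 3 + 10 + 7 + 4 + 25 = 107.
Total exposure: 1 + 7 + 5 + 6.5 + 2 + 2 + 4 + 2 + 6.5 = 36 weeks.
Posterior: α' = 17 + 107 = 124, β' = 14 + 36 = 50.
Predictive mean over a 6-week window = T·E[λ|data] = 6·124/50 = 372/25.

372/25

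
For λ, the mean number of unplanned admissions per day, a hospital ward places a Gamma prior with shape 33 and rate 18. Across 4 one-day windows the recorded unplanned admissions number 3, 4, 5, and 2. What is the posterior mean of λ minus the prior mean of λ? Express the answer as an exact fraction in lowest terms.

10/33

Total count: 3 + 4 + 5 + 2 = 14.
Total exposure: 4 days.
Conjugate update: add total count to the shape and total exposure to the rate, giving Gamma(47, 22).
Posterior mean = 47/22 = 47/22; prior mean = 33/18 = 11/6. Difference = 47/22 − 11/6 = 10/33.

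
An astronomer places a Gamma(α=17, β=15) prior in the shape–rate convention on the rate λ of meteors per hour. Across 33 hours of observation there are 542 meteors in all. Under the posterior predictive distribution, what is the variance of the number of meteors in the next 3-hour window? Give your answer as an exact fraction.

Total count 542 over total exposure 33 hours.
Conjugate update: add total count to the shape and total exposure to the rate, giving Gamma(559, 48).
The posterior predictive for a window of length T is Negative Binomial with variance T·α'·(β'+T)/β'² = 3·559·51/2304 = 9503/256.

9503/256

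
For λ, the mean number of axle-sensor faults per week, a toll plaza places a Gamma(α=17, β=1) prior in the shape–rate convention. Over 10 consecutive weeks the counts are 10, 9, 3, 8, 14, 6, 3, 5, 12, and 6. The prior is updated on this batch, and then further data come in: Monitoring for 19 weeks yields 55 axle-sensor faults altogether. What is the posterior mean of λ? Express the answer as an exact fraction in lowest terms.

74/15

Total count: 10 + 9 + 3 + 8 + 14 + 6 + 3 + 5 + 12 + 6 = 76.
Total exposure: 10 weeks.
After the first batch: Gamma(17 + 76, 1 + 10) = Gamma(93, 11).
Total count 55 over total exposure 19 weeks.
After the second batch: Gamma(93 + 55, 11 + 19) = Gamma(148, 30).
Posterior mean = α'/β' = 148/30 = 74/15.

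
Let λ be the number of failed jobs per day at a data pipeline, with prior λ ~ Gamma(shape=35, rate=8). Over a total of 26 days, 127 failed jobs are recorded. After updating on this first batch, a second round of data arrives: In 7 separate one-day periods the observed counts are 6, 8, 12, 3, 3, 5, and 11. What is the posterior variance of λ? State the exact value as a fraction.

Total count 127 over total exposure 26 days.
After the first batch: Gamma(35 + 127, 8 + 26) = Gamma(162, 34).
Total count: 6 + 8 + 12 + 3 + 3 + 5 + 11 = 48.
Total exposure: 7 days.
After the second batch: Gamma(162 + 48, 34 + 7) = Gamma(210, 41).
Posterior variance = α'/β'² = 210/1681.

210/1681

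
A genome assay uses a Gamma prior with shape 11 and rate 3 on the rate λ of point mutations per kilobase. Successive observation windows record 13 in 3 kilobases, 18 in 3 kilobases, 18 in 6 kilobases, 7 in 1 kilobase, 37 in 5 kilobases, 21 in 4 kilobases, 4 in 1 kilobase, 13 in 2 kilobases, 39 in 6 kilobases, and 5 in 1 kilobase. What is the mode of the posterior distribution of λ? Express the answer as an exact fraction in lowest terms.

37/7

Total count: 13 + 18 + 18 + 7 + 37 + 21 + 4 + 13 + 39 + 5 = 175.
Total exposure: 3 + 3 + 6 + 1 + 5 + 4 + 1 + 2 + 6 + 1 = 32 kilobases.
Gamma(α, β) with Poisson data over total exposure Σt gives posterior Gamma(α+Σx, β+Σt) = Gamma(186, 35).
Posterior mode = (α'−1)/β' = 185/35 = 37/7.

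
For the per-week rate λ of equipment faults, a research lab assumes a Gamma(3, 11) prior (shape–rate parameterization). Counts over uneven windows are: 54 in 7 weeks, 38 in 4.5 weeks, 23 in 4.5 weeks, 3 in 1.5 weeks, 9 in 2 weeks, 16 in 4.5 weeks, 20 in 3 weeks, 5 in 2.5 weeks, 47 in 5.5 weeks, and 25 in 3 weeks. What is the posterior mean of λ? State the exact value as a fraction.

Total count: 54 + 38 + 23 + 3 + 9 + 16 + 20 + 5 + 47 + 25 = 240.
Total exposure: 7 + 4.5 + 4.5 + 1.5 + 2 + 4.5 + 3 + 2.5 + 5.5 + 3 = 38 weeks.
Posterior: α' = 3 + 240 = 243, β' = 11 + 38 = 49.
Posterior mean = α'/β' = 243/49.

243/49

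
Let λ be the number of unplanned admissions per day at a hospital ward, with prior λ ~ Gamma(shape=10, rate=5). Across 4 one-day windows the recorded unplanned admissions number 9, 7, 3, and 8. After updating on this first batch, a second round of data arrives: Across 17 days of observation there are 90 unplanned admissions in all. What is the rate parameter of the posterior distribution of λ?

Total count: 9 + 7 + 3 + 8 = 27.
Total exposure: 4 days.
After the first batch: Gamma(10 + 27, 5 + 4) = Gamma(37, 9).
Total count 90 over total exposure 17 days.
After the second batch: Gamma(37 + 90, 9 + 17) = Gamma(127, 26).

26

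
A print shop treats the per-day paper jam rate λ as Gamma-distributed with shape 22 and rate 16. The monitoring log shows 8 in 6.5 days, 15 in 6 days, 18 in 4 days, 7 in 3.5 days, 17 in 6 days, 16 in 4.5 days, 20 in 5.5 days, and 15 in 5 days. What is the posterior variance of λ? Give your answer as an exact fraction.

46/1083

Total count: 8 + 15 + 18 + 7 + 17 + 16 + 20 + 15 = 116.
Total exposure: 6.5 + 6 + 4 + 3.5 + 6 + 4.5 + 5.5 + 5 = 41 days.
Posterior: α' = 22 + 116 = 138, β' = 16 + 41 = 57.
Posterior variance = α'/β'² = 138/3249 = 46/1083.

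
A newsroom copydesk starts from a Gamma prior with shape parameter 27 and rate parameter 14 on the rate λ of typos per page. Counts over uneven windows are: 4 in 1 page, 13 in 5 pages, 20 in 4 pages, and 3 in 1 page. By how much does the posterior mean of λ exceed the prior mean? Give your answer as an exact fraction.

263/350

Total count: 4 + 13 + 20 + 3 = 40.
Total exposure: 1 + 5 + 4 + 1 = 11 pages.
Posterior: α' = 27 + 40 = 67, β' = 14 + 11 = 25.
Posterior mean = 67/25 = 67/25; prior mean = 27/14 = 27/14. Difference = 67/25 − 27/14 = 263/350.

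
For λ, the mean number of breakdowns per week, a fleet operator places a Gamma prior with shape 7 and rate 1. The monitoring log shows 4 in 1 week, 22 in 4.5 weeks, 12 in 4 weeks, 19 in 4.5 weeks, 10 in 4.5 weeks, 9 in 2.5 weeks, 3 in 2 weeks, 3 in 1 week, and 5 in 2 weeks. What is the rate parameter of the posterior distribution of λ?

27

Total count: 4 + 22 + 12 + 19 + 10 + 9 + 3 + 3 + 5 = 87.
Total exposure: 1 + 4.5 + 4 + 4.5 + 4.5 + 2.5 + 2 + 1 + 2 = 26 weeks.
The Gamma prior is conjugate for the Poisson rate, so λ | data ~ Gamma(7+87, 1+26) = Gamma(94, 27).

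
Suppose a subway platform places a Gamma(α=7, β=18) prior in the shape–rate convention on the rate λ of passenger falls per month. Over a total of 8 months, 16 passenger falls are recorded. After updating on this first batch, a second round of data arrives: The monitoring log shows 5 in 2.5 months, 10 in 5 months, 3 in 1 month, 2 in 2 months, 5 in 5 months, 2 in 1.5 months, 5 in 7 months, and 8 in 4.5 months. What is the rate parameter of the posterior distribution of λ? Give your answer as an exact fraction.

Total count 16 over total exposure 8 months.
After the first batch: Gamma(7 + 16, 18 + 8) = Gamma(23, 26).
Total count: 5 + 10 + 3 + 2 + 5 + 2 + 5 + 8 = 40.
Total exposure: 2.5 + 5 + 1 + 2 + 5 + 1.5 + 7 + 4.5 = 28.5 months.
After the second batch: Gamma(23 + 40, 26 + 28.5) = Gamma(63, 109/2).

109/2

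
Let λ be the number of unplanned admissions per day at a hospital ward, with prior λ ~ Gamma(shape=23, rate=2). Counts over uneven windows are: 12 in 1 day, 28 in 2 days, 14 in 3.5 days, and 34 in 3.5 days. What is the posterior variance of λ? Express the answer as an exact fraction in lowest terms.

37/48

Total count: 12 + 28 + 14 + 34 = 88.
Total exposure: 1 + 2 + 3.5 + 3.5 = 10 days.
The Gamma prior is conjugate for the Poisson rate, so λ | data ~ Gamma(23+88, 2+10) = Gamma(111, 12).
Posterior variance = α'/β'² = 111/144 = 37/48.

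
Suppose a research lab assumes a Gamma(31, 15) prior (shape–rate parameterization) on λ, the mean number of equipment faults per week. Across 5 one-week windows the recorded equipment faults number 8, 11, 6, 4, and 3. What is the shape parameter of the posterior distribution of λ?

63

Total count: 8 + 11 + 6 + 4 + 3 = 32.
Total exposure: 5 weeks.
By Gamma–Poisson conjugacy, the posterior is Gamma(α + Σx, β + Σt) = Gamma(31 + 32, 15 + 5) = Gamma(63, 20).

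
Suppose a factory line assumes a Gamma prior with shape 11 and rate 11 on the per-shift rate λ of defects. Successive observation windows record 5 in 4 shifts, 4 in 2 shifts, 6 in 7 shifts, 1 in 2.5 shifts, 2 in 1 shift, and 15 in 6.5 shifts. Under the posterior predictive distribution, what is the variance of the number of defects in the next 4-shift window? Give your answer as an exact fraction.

1672/289

Total count: 5 + 4 + 6 + 1 + 2 + 15 = 33.
Total exposure: 4 + 2 + 7 + 2.5 + 1 + 6.5 = 23 shifts.
By Gamma–Poisson conjugacy, the posterior is Gamma(α + Σx, β + Σt) = Gamma(11 + 33, 11 + 23) = Gamma(44, 34).
The posterior predictive for a window of length T is Negative Binomial with variance T·α'·(β'+T)/β'² = 4·44·38/1156 = 1672/289.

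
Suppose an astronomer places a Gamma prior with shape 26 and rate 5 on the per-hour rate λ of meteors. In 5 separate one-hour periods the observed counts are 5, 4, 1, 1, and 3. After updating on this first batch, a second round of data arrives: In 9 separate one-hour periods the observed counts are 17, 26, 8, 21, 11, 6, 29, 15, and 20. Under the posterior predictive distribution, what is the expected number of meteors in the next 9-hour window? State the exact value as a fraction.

1737/19

Total count: 5 + 4 + 1 + 1 + 3 = 14.
Total exposure: 5 hours.
After the first batch: Gamma(26 + 14, 5 + 5) = Gamma(40, 10).
Total count: 17 + 26 + 8 + 21 + 11 + 6 + 29 + 15 + 20 = 153.
Total exposure: 9 hours.
After the second batch: Gamma(40 + 153, 10 + 9) = Gamma(193, 19).
Predictive mean over a 9-hour window = T·E[λ|data] = 9·193/19 = 1737/19.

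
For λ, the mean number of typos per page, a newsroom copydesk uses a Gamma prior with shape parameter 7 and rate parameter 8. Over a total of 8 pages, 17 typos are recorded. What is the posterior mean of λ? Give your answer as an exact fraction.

3/2

Total count 17 over total exposure 8 pages.
Gamma(α, β) with Poisson data over total exposure Σt gives posterior Gamma(α+Σx, β+Σt) = Gamma(24, 16).
Posterior mean = α'/β' = 24/16 = 3/2.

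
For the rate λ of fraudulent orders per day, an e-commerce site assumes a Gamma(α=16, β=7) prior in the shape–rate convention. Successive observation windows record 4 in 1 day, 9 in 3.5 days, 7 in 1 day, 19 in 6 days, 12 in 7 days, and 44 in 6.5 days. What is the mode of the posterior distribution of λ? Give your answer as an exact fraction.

55/16

Total count: 4 + 9 + 7 + 19 + 12 + 44 = 95.
Total exposure: 1 + 3.5 + 1 + 6 + 7 + 6.5 = 25 days.
Gamma(α, β) with Poisson data over total exposure Σt gives posterior Gamma(α+Σx, β+Σt) = Gamma(111, 32).
Posterior mode = (α'−1)/β' = 110/32 = 55/16.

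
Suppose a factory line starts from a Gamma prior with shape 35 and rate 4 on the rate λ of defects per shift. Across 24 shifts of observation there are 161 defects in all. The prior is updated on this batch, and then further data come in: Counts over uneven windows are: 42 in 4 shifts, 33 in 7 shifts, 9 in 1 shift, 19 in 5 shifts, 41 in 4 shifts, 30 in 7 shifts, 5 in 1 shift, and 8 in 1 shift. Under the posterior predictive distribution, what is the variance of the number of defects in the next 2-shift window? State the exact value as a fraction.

11490/841

Total count 161 over total exposure 24 shifts.
After the first batch: Gamma(35 + 161, 4 + 24) = Gamma(196, 28).
Total count: 42 + 33 + 9 + 19 + 41 + 30 + 5 + 8 = 187.
Total exposure: 4 + 7 + 1 + 5 + 4 + 7 + 1 + 1 = 30 shifts.
After the second batch: Gamma(196 + 187, 28 + 30) = Gamma(383, 58).
The posterior predictive for a window of length T is Negative Binomial with variance T·α'·(β'+T)/β'² = 2·383·60/3364 = 11490/841.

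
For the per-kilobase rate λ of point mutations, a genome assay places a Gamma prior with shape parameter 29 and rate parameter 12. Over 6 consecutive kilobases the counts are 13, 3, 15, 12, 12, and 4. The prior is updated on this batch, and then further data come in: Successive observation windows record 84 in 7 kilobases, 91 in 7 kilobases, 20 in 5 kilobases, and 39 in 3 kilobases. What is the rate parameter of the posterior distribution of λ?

40

Total count: 13 + 3 + 15 + 12 + 12 + 4 = 59.
Total exposure: 6 kilobases.
After the first batch: Gamma(29 + 59, 12 + 6) = Gamma(88, 18).
Total count: 84 + 91 + 20 + 39 = 234.
Total exposure: 7 + 7 + 5 + 3 = 22 kilobases.
After the second batch: Gamma(88 + 234, 18 + 22) = Gamma(322, 40).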